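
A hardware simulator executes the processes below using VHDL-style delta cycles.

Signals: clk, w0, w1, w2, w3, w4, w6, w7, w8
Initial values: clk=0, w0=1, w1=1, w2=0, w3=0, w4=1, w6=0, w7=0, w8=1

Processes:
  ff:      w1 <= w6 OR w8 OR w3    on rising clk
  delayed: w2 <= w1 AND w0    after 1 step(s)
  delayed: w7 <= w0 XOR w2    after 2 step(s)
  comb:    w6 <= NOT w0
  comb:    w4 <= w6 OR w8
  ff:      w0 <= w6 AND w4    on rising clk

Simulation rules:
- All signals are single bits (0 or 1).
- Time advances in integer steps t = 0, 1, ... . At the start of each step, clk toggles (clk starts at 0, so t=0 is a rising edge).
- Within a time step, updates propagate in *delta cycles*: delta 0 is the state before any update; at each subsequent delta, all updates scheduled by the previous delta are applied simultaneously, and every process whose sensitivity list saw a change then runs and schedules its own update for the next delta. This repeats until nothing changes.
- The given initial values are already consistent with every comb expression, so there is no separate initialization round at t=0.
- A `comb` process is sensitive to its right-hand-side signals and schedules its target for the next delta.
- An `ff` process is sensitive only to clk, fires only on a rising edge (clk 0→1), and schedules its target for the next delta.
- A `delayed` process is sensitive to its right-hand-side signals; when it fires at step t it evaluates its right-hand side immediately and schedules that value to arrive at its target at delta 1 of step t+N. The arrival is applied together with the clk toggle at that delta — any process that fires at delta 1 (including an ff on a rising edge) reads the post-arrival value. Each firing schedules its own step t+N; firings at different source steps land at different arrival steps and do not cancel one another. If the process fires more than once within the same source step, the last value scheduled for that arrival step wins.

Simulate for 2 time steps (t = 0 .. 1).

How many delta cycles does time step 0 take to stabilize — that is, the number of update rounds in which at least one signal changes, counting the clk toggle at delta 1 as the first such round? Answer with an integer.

t=0 Δ0: w7=0 w4=1 clk=0 w3=0 w2=0 w1=1 w8=1 w0=1 w6=0
  Δ1: clk:0→1
  Δ2: w0:1→0
  Δ3: w6:0→1
  (3Δ to stable)
t=1 Δ0: w7=0 w4=1 clk=1 w3=0 w2=0 w1=1 w8=1 w0=0 w6=1
  Δ1: clk:1→0
  (1Δ to stable)

3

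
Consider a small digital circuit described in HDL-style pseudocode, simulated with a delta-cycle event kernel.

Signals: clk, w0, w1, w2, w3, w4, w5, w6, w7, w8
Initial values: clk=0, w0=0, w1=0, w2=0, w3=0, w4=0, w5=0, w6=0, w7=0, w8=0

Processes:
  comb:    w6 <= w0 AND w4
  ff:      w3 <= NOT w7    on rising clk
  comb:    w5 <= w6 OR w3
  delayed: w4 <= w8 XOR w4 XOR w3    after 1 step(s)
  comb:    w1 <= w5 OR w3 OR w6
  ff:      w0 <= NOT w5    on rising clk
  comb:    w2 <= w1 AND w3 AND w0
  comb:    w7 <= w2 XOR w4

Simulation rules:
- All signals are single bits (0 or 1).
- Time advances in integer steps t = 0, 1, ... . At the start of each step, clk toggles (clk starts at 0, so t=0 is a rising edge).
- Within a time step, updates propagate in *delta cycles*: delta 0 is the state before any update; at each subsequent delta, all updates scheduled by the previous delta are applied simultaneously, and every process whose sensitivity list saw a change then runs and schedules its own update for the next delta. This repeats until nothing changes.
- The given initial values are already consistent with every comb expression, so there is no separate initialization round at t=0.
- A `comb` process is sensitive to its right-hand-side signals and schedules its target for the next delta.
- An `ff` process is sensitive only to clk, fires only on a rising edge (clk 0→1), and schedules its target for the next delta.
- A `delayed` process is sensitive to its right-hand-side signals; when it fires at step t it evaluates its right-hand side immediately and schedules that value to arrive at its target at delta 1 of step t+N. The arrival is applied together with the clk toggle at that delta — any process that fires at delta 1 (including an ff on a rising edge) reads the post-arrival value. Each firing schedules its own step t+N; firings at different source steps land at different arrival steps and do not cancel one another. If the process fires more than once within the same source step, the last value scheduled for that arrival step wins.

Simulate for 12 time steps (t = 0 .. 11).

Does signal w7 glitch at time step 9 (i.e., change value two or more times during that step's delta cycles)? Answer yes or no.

no

[bits: w0,w2,w6,w5,w3,w4,w7,w1,w8,clk]
t=0: Δ0=0000000000 Δ1=0000000001 Δ2=1000100001 Δ3=1001100101 Δ4=1101100101 Δ5=1101101101 | 5Δ
t=1: Δ0=1101101101 Δ1=1101111100 Δ2=1111110100 | 2Δ
t=2: Δ0=1111110100 Δ1=1111100101 Δ2=0101101101 Δ3=0001101101 Δ4=0001100101 | 4Δ
t=3: Δ0=0001100101 Δ1=0001110100 Δ2=0001111100 | 2Δ
t=4: Δ0=0001111100 Δ1=0001101101 Δ2=0001000101 Δ3=0000000101 Δ4=0000000001 | 4Δ
t=5: Δ0=0000000001 Δ1=0000000000 | 1Δ
t=6: Δ0=0000000000 Δ1=0000000001 Δ2=1000100001 Δ3=1001100101 Δ4=1101100101 Δ5=1101101101 | 5Δ
t=7: Δ0=1101101101 Δ1=1101111100 Δ2=1111110100 | 2Δ
t=8: Δ0=1111110100 Δ1=1111100101 Δ2=0101101101 Δ3=0001101101 Δ4=0001100101 | 4Δ
t=9: Δ0=0001100101 Δ1=0001110100 Δ2=0001111100 | 2Δ
t=10: Δ0=0001111100 Δ1=0001101101 Δ2=0001000101 Δ3=0000000101 Δ4=0000000001 | 4Δ
t=11: Δ0=0000000001 Δ1=0000000000 | 1Δ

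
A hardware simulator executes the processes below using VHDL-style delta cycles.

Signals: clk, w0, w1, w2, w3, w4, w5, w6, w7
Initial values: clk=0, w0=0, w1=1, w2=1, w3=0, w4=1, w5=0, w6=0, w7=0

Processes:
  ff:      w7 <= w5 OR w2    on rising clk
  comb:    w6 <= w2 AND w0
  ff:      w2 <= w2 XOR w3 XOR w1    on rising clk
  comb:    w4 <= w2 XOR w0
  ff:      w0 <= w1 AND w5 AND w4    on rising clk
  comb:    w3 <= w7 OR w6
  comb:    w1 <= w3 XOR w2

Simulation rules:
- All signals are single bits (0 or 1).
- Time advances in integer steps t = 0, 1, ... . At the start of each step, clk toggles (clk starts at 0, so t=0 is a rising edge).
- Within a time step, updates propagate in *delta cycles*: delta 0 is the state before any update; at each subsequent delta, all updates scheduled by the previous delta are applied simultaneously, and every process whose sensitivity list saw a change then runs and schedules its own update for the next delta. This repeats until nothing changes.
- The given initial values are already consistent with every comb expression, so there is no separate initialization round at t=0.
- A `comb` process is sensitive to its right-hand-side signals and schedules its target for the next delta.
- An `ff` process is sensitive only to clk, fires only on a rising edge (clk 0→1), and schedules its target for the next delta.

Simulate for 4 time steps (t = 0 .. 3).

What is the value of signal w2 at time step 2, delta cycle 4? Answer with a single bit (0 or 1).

[bits: w7,w5,w6,w4,w0,w1,clk,w3,w2]
t=0: Δ0=000101001 Δ1=000101101 Δ2=100101100 Δ3=100000110 Δ4=100001110 | 4Δ
t=1: Δ0=100001110 Δ1=100001010 | 1Δ
t=2: Δ0=100001010 Δ1=100001110 Δ2=000001110 Δ3=000001100 Δ4=000000100 | 4Δ
t=3: Δ0=000000100 Δ1=000000000 | 1Δ

0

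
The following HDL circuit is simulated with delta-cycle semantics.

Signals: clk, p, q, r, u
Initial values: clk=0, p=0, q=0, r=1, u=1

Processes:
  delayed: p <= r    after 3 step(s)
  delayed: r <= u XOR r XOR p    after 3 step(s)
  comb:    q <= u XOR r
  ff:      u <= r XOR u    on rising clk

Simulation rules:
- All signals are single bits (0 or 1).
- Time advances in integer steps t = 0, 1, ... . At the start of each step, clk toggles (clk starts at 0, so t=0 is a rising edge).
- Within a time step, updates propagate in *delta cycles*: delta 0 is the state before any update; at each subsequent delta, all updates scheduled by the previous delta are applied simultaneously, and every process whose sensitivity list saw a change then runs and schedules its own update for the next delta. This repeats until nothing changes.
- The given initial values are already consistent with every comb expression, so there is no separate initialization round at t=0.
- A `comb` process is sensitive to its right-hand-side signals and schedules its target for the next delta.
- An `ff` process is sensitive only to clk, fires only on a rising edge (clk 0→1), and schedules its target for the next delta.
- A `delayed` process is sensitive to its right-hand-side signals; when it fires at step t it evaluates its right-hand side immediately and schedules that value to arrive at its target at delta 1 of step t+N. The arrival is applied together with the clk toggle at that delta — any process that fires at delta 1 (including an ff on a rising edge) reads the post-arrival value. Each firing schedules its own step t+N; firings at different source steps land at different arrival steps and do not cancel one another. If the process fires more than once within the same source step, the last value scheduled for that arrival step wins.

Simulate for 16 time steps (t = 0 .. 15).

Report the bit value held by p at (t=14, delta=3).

0

t0.Δ0 p=0 clk=0 q=0 u=1 r=1
t0.Δ1 p=0 clk=1 q=0 u=1 r=1
t0.Δ2 p=0 clk=1 q=0 u=0 r=1
t0.Δ3 p=0 clk=1 q=1 u=0 r=1
t1.Δ0 p=0 clk=1 q=1 u=0 r=1
t1.Δ1 p=0 clk=0 q=1 u=0 r=1
t2.Δ0 p=0 clk=0 q=1 u=0 r=1
t2.Δ1 p=0 clk=1 q=1 u=0 r=1
t2.Δ2 p=0 clk=1 q=1 u=1 r=1
t2.Δ3 p=0 clk=1 q=0 u=1 r=1
t3.Δ0 p=0 clk=1 q=0 u=1 r=1
t3.Δ1 p=0 clk=0 q=0 u=1 r=1
t4.Δ0 p=0 clk=0 q=0 u=1 r=1
t4.Δ1 p=0 clk=1 q=0 u=1 r=1
t4.Δ2 p=0 clk=1 q=0 u=0 r=1
t4.Δ3 p=0 clk=1 q=1 u=0 r=1
t5.Δ0 p=0 clk=1 q=1 u=0 r=1
t5.Δ1 p=0 clk=0 q=1 u=0 r=0
t5.Δ2 p=0 clk=0 q=0 u=0 r=0
t6.Δ0 p=0 clk=0 q=0 u=0 r=0
t6.Δ1 p=0 clk=1 q=0 u=0 r=0
t7.Δ0 p=0 clk=1 q=0 u=0 r=0
t7.Δ1 p=0 clk=0 q=0 u=0 r=1
t7.Δ2 p=0 clk=0 q=1 u=0 r=1
t8.Δ0 p=0 clk=0 q=1 u=0 r=1
t8.Δ1 p=0 clk=1 q=1 u=0 r=0
t8.Δ2 p=0 clk=1 q=0 u=0 r=0
t9.Δ0 p=0 clk=1 q=0 u=0 r=0
t9.Δ1 p=0 clk=0 q=0 u=0 r=0
t10.Δ0 p=0 clk=0 q=0 u=0 r=0
t10.Δ1 p=1 clk=1 q=0 u=0 r=1
t10.Δ2 p=1 clk=1 q=1 u=1 r=1
t10.Δ3 p=1 clk=1 q=0 u=1 r=1
t11.Δ0 p=1 clk=1 q=0 u=1 r=1
t11.Δ1 p=0 clk=0 q=0 u=1 r=0
t11.Δ2 p=0 clk=0 q=1 u=1 r=0
t12.Δ0 p=0 clk=0 q=1 u=1 r=0
t12.Δ1 p=0 clk=1 q=1 u=1 r=0
t13.Δ0 p=0 clk=1 q=1 u=1 r=0
t13.Δ1 p=1 clk=0 q=1 u=1 r=1
t13.Δ2 p=1 clk=0 q=0 u=1 r=1
t14.Δ0 p=1 clk=0 q=0 u=1 r=1
t14.Δ1 p=0 clk=1 q=0 u=1 r=1
t14.Δ2 p=0 clk=1 q=0 u=0 r=1
t14.Δ3 p=0 clk=1 q=1 u=0 r=1
t15.Δ0 p=0 clk=1 q=1 u=0 r=1
t15.Δ1 p=0 clk=0 q=1 u=0 r=1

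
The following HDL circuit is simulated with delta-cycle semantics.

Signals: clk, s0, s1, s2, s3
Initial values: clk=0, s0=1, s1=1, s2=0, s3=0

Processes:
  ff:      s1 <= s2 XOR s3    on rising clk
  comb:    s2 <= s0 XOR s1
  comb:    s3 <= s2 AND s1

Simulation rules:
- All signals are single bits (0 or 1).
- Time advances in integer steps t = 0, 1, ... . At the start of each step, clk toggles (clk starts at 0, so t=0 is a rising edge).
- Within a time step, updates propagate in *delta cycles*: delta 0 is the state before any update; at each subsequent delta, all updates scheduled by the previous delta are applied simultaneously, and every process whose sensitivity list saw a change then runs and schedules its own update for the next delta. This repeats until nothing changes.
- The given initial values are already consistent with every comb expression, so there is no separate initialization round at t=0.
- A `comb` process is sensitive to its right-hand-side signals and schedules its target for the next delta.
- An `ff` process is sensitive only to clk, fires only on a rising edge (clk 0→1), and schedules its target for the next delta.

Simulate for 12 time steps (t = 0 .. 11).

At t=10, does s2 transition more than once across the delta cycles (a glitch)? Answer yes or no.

t=0 Δ0: s2=0 s3=0 clk=0 s1=1 s0=1
  Δ1: clk:0→1
  Δ2: s1:1→0
  Δ3: s2:0→1
  (3Δ to stable)
t=1 Δ0: s2=1 s3=0 clk=1 s1=0 s0=1
  Δ1: clk:1→0
  (1Δ to stable)
t=2 Δ0: s2=1 s3=0 clk=0 s1=0 s0=1
  Δ1: clk:0→1
  Δ2: s1:0→1
  Δ3: s2:1→0, s3:0→1
  Δ4: s3:1→0
  (4Δ to stable)
t=3 Δ0: s2=0 s3=0 clk=1 s1=1 s0=1
  Δ1: clk:1→0
  (1Δ to stable)
t=4 Δ0: s2=0 s3=0 clk=0 s1=1 s0=1
  Δ1: clk:0→1
  Δ2: s1:1→0
  Δ3: s2:0→1
  (3Δ to stable)
t=5 Δ0: s2=1 s3=0 clk=1 s1=0 s0=1
  Δ1: clk:1→0
  (1Δ to stable)
t=6 Δ0: s2=1 s3=0 clk=0 s1=0 s0=1
  Δ1: clk:0→1
  Δ2: s1:0→1
  Δ3: s2:1→0, s3:0→1
  Δ4: s3:1→0
  (4Δ to stable)
t=7 Δ0: s2=0 s3=0 clk=1 s1=1 s0=1
  Δ1: clk:1→0
  (1Δ to stable)
t=8 Δ0: s2=0 s3=0 clk=0 s1=1 s0=1
  Δ1: clk:0→1
  Δ2: s1:1→0
  Δ3: s2:0→1
  (3Δ to stable)
t=9 Δ0: s2=1 s3=0 clk=1 s1=0 s0=1
  Δ1: clk:1→0
  (1Δ to stable)
t=10 Δ0: s2=1 s3=0 clk=0 s1=0 s0=1
  Δ1: clk:0→1
  Δ2: s1:0→1
  Δ3: s2:1→0, s3:0→1
  Δ4: s3:1→0
  (4Δ to stable)
t=11 Δ0: s2=0 s3=0 clk=1 s1=1 s0=1
  Δ1: clk:1→0
  (1Δ to stable)

no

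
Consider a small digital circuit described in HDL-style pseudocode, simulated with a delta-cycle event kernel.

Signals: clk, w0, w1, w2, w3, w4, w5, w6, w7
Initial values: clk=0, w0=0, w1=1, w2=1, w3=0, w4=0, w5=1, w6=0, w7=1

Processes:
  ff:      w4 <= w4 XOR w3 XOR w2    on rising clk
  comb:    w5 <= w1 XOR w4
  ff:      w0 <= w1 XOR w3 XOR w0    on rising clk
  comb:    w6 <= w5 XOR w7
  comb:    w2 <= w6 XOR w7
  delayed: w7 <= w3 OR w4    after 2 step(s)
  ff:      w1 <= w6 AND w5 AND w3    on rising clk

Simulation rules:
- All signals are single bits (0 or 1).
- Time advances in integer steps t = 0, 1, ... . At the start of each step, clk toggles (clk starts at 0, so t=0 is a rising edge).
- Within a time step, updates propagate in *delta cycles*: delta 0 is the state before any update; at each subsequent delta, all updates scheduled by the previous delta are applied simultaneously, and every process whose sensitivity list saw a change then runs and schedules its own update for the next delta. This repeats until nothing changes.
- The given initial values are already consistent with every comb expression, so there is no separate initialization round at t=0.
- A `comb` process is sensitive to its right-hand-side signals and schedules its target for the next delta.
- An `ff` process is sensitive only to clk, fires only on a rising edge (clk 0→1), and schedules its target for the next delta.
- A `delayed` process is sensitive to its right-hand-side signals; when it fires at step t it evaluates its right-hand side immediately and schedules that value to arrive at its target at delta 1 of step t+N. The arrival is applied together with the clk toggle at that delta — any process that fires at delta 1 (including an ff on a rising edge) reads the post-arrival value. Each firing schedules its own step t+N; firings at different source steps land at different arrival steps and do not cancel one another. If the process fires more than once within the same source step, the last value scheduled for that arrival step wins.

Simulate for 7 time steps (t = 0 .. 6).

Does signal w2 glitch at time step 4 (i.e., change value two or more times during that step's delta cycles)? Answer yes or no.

yes

t=0 Δ0: w2=1 w5=1 clk=0 w3=0 w0=0 w1=1 w7=1 w4=0 w6=0
  Δ1: clk:0→1
  Δ2: w0:0→1, w1:1→0, w4:0→1
  (2Δ to stable)
t=1 Δ0: w2=1 w5=1 clk=1 w3=0 w0=1 w1=0 w7=1 w4=1 w6=0
  Δ1: clk:1→0
  (1Δ to stable)
t=2 Δ0: w2=1 w5=1 clk=0 w3=0 w0=1 w1=0 w7=1 w4=1 w6=0
  Δ1: clk:0→1
  Δ2: w4:1→0
  Δ3: w5:1→0
  Δ4: w6:0→1
  Δ5: w2:1→0
  (5Δ to stable)
t=3 Δ0: w2=0 w5=0 clk=1 w3=0 w0=1 w1=0 w7=1 w4=0 w6=1
  Δ1: clk:1→0
  (1Δ to stable)
t=4 Δ0: w2=0 w5=0 clk=0 w3=0 w0=1 w1=0 w7=1 w4=0 w6=1
  Δ1: clk:0→1, w7:1→0
  Δ2: w2:0→1, w6:1→0
  Δ3: w2:1→0
  (3Δ to stable)
t=5 Δ0: w2=0 w5=0 clk=1 w3=0 w0=1 w1=0 w7=0 w4=0 w6=0
  Δ1: clk:1→0
  (1Δ to stable)
t=6 Δ0: w2=0 w5=0 clk=0 w3=0 w0=1 w1=0 w7=0 w4=0 w6=0
  Δ1: clk:0→1
  (1Δ to stable)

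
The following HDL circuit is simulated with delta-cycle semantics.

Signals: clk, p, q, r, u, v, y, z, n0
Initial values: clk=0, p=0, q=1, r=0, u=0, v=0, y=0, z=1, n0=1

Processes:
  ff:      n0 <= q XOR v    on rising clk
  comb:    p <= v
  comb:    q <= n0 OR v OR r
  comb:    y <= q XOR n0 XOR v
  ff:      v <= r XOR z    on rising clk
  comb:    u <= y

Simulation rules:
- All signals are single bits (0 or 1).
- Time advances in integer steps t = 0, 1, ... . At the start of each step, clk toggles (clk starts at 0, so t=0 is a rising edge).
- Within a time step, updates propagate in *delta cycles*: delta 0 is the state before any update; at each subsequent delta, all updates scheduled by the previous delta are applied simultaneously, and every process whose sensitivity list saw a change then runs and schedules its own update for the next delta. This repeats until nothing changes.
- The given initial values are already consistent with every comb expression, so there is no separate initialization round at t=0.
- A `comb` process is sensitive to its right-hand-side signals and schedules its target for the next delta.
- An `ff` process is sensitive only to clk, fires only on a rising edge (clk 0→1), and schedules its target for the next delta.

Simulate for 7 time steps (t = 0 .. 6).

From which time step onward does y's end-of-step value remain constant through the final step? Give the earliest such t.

t0.Δ0 u=0 y=0 v=0 n0=1 q=1 r=0 z=1 clk=0 p=0
t0.Δ1 u=0 y=0 v=0 n0=1 q=1 r=0 z=1 clk=1 p=0
t0.Δ2 u=0 y=0 v=1 n0=1 q=1 r=0 z=1 clk=1 p=0
t0.Δ3 u=0 y=1 v=1 n0=1 q=1 r=0 z=1 clk=1 p=1
t0.Δ4 u=1 y=1 v=1 n0=1 q=1 r=0 z=1 clk=1 p=1
t1.Δ0 u=1 y=1 v=1 n0=1 q=1 r=0 z=1 clk=1 p=1
t1.Δ1 u=1 y=1 v=1 n0=1 q=1 r=0 z=1 clk=0 p=1
t2.Δ0 u=1 y=1 v=1 n0=1 q=1 r=0 z=1 clk=0 p=1
t2.Δ1 u=1 y=1 v=1 n0=1 q=1 r=0 z=1 clk=1 p=1
t2.Δ2 u=1 y=1 v=1 n0=0 q=1 r=0 z=1 clk=1 p=1
t2.Δ3 u=1 y=0 v=1 n0=0 q=1 r=0 z=1 clk=1 p=1
t2.Δ4 u=0 y=0 v=1 n0=0 q=1 r=0 z=1 clk=1 p=1
t3.Δ0 u=0 y=0 v=1 n0=0 q=1 r=0 z=1 clk=1 p=1
t3.Δ1 u=0 y=0 v=1 n0=0 q=1 r=0 z=1 clk=0 p=1
t4.Δ0 u=0 y=0 v=1 n0=0 q=1 r=0 z=1 clk=0 p=1
t4.Δ1 u=0 y=0 v=1 n0=0 q=1 r=0 z=1 clk=1 p=1
t5.Δ0 u=0 y=0 v=1 n0=0 q=1 r=0 z=1 clk=1 p=1
t5.Δ1 u=0 y=0 v=1 n0=0 q=1 r=0 z=1 clk=0 p=1
t6.Δ0 u=0 y=0 v=1 n0=0 q=1 r=0 z=1 clk=0 p=1
t6.Δ1 u=0 y=0 v=1 n0=0 q=1 r=0 z=1 clk=1 p=1

2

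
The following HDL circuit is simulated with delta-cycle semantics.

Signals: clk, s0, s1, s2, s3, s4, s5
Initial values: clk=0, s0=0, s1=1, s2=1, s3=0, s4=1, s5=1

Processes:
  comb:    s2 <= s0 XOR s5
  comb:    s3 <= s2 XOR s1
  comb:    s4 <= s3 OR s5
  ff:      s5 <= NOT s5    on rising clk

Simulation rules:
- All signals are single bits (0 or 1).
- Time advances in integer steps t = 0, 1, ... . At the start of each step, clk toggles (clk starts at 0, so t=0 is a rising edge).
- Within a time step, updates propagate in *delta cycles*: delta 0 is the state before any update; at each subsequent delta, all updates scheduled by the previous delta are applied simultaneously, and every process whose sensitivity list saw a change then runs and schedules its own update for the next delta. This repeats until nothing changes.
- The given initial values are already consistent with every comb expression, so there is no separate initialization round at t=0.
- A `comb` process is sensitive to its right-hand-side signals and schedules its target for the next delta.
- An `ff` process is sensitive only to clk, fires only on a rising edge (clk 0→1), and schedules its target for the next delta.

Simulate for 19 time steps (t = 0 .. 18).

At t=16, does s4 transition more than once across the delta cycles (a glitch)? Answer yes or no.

[bits: s1,s5,s0,s2,clk,s3,s4]
t=0: Δ0=1101001 Δ1=1101101 Δ2=1001101 Δ3=1000100 Δ4=1000110 Δ5=1000111 | 5Δ
t=1: Δ0=1000111 Δ1=1000011 | 1Δ
t=2: Δ0=1000011 Δ1=1000111 Δ2=1100111 Δ3=1101111 Δ4=1101101 | 4Δ
t=3: Δ0=1101101 Δ1=1101001 | 1Δ
t=4: Δ0=1101001 Δ1=1101101 Δ2=1001101 Δ3=1000100 Δ4=1000110 Δ5=1000111 | 5Δ
t=5: Δ0=1000111 Δ1=1000011 | 1Δ
t=6: Δ0=1000011 Δ1=1000111 Δ2=1100111 Δ3=1101111 Δ4=1101101 | 4Δ
t=7: Δ0=1101101 Δ1=1101001 | 1Δ
t=8: Δ0=1101001 Δ1=1101101 Δ2=1001101 Δ3=1000100 Δ4=1000110 Δ5=1000111 | 5Δ
t=9: Δ0=1000111 Δ1=1000011 | 1Δ
t=10: Δ0=1000011 Δ1=1000111 Δ2=1100111 Δ3=1101111 Δ4=1101101 | 4Δ
t=11: Δ0=1101101 Δ1=1101001 | 1Δ
t=12: Δ0=1101001 Δ1=1101101 Δ2=1001101 Δ3=1000100 Δ4=1000110 Δ5=1000111 | 5Δ
t=13: Δ0=1000111 Δ1=1000011 | 1Δ
t=14: Δ0=1000011 Δ1=1000111 Δ2=1100111 Δ3=1101111 Δ4=1101101 | 4Δ
t=15: Δ0=1101101 Δ1=1101001 | 1Δ
t=16: Δ0=1101001 Δ1=1101101 Δ2=1001101 Δ3=1000100 Δ4=1000110 Δ5=1000111 | 5Δ
t=17: Δ0=1000111 Δ1=1000011 | 1Δ
t=18: Δ0=1000011 Δ1=1000111 Δ2=1100111 Δ3=1101111 Δ4=1101101 | 4Δ

yes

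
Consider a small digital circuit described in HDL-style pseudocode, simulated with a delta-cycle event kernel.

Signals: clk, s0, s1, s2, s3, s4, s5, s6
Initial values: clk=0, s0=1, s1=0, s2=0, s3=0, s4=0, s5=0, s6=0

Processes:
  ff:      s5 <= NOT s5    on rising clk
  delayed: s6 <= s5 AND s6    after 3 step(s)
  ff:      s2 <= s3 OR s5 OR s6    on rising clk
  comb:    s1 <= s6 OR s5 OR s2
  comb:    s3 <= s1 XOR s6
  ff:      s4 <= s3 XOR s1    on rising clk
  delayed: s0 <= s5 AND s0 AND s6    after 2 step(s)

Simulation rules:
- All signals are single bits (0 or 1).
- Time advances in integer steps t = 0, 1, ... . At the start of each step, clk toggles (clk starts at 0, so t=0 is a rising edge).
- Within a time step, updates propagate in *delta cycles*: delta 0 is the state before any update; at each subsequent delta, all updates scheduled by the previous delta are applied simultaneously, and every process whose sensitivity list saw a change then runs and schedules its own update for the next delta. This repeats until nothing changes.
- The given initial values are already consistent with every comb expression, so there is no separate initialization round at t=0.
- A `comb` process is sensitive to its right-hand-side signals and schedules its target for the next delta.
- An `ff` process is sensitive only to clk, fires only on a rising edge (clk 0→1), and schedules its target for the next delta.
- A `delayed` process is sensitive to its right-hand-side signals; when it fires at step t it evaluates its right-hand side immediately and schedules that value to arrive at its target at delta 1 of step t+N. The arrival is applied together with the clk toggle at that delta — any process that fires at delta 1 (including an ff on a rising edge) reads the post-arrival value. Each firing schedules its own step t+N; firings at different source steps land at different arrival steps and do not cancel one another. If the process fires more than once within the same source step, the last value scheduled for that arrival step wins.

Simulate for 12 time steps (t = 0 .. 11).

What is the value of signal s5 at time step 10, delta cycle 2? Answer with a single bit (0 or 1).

0

t=0 Δ0: s2=0 s4=0 s0=1 s5=0 s1=0 s6=0 clk=0 s3=0
  Δ1: clk:0→1
  Δ2: s5:0→1
  Δ3: s1:0→1
  Δ4: s3:0→1
  (4Δ to stable)
t=1 Δ0: s2=0 s4=0 s0=1 s5=1 s1=1 s6=0 clk=1 s3=1
  Δ1: clk:1→0
  (1Δ to stable)
t=2 Δ0: s2=0 s4=0 s0=1 s5=1 s1=1 s6=0 clk=0 s3=1
  Δ1: s0:1→0, clk:0→1
  Δ2: s2:0→1, s5:1→0
  (2Δ to stable)
t=3 Δ0: s2=1 s4=0 s0=0 s5=0 s1=1 s6=0 clk=1 s3=1
  Δ1: clk:1→0
  (1Δ to stable)
t=4 Δ0: s2=1 s4=0 s0=0 s5=0 s1=1 s6=0 clk=0 s3=1
  Δ1: clk:0→1
  Δ2: s5:0→1
  (2Δ to stable)
t=5 Δ0: s2=1 s4=0 s0=0 s5=1 s1=1 s6=0 clk=1 s3=1
  Δ1: clk:1→0
  (1Δ to stable)
t=6 Δ0: s2=1 s4=0 s0=0 s5=1 s1=1 s6=0 clk=0 s3=1
  Δ1: clk:0→1
  Δ2: s5:1→0
  (2Δ to stable)
t=7 Δ0: s2=1 s4=0 s0=0 s5=0 s1=1 s6=0 clk=1 s3=1
  Δ1: clk:1→0
  (1Δ to stable)
t=8 Δ0: s2=1 s4=0 s0=0 s5=0 s1=1 s6=0 clk=0 s3=1
  Δ1: clk:0→1
  Δ2: s5:0→1
  (2Δ to stable)
t=9 Δ0: s2=1 s4=0 s0=0 s5=1 s1=1 s6=0 clk=1 s3=1
  Δ1: clk:1→0
  (1Δ to stable)
t=10 Δ0: s2=1 s4=0 s0=0 s5=1 s1=1 s6=0 clk=0 s3=1
  Δ1: clk:0→1
  Δ2: s5:1→0
  (2Δ to stable)
t=11 Δ0: s2=1 s4=0 s0=0 s5=0 s1=1 s6=0 clk=1 s3=1
  Δ1: clk:1→0
  (1Δ to stable)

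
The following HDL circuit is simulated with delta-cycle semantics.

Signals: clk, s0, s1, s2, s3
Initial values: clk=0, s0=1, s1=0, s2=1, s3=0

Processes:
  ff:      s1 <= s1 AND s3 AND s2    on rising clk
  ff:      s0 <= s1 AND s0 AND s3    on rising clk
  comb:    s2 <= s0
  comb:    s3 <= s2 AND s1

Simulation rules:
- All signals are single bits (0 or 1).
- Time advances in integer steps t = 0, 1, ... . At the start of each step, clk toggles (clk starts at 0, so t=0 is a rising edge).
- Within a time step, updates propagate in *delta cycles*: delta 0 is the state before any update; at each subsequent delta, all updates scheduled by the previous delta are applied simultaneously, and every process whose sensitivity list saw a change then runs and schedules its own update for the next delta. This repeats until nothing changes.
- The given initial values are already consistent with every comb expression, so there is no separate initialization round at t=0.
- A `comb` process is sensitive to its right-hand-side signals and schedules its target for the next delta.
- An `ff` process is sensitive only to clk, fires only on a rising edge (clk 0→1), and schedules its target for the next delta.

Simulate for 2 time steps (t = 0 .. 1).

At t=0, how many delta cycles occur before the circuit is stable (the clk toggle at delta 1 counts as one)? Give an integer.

3

[bits: s0,clk,s3,s2,s1]
t=0: Δ0=10010 Δ1=11010 Δ2=01010 Δ3=01000 | 3Δ
t=1: Δ0=01000 Δ1=00000 | 1Δ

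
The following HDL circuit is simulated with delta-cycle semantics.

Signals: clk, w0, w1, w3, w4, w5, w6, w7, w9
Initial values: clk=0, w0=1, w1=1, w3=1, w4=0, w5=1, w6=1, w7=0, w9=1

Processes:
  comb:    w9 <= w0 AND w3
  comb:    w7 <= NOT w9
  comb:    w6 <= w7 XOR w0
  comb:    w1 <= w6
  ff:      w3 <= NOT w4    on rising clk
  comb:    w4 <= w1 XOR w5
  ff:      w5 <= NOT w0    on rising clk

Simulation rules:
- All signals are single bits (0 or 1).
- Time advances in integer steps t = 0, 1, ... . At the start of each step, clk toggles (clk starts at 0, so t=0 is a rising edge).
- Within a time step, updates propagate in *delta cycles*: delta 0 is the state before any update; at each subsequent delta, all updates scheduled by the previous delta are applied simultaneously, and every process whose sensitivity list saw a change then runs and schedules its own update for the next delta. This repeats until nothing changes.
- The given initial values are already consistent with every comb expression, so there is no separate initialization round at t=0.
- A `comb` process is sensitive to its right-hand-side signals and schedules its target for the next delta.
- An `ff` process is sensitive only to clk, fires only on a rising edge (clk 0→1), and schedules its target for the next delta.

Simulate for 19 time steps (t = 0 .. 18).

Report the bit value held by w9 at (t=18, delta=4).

0

t=0 Δ0: w3=1 clk=0 w6=1 w4=0 w0=1 w9=1 w1=1 w5=1 w7=0
  Δ1: clk:0→1
  Δ2: w5:1→0
  Δ3: w4:0→1
  (3Δ to stable)
t=1 Δ0: w3=1 clk=1 w6=1 w4=1 w0=1 w9=1 w1=1 w5=0 w7=0
  Δ1: clk:1→0
  (1Δ to stable)
t=2 Δ0: w3=1 clk=0 w6=1 w4=1 w0=1 w9=1 w1=1 w5=0 w7=0
  Δ1: clk:0→1
  Δ2: w3:1→0
  Δ3: w9:1→0
  Δ4: w7:0→1
  Δ5: w6:1→0
  Δ6: w1:1→0
  Δ7: w4:1→0
  (7Δ to stable)
t=3 Δ0: w3=0 clk=1 w6=0 w4=0 w0=1 w9=0 w1=0 w5=0 w7=1
  Δ1: clk:1→0
  (1Δ to stable)
t=4 Δ0: w3=0 clk=0 w6=0 w4=0 w0=1 w9=0 w1=0 w5=0 w7=1
  Δ1: clk:0→1
  Δ2: w3:0→1
  Δ3: w9:0→1
  Δ4: w7:1→0
  Δ5: w6:0→1
  Δ6: w1:0→1
  Δ7: w4:0→1
  (7Δ to stable)
t=5 Δ0: w3=1 clk=1 w6=1 w4=1 w0=1 w9=1 w1=1 w5=0 w7=0
  Δ1: clk:1→0
  (1Δ to stable)
t=6 Δ0: w3=1 clk=0 w6=1 w4=1 w0=1 w9=1 w1=1 w5=0 w7=0
  Δ1: clk:0→1
  Δ2: w3:1→0
  Δ3: w9:1→0
  Δ4: w7:0→1
  Δ5: w6:1→0
  Δ6: w1:1→0
  Δ7: w4:1→0
  (7Δ to stable)
t=7 Δ0: w3=0 clk=1 w6=0 w4=0 w0=1 w9=0 w1=0 w5=0 w7=1
  Δ1: clk:1→0
  (1Δ to stable)
t=8 Δ0: w3=0 clk=0 w6=0 w4=0 w0=1 w9=0 w1=0 w5=0 w7=1
  Δ1: clk:0→1
  Δ2: w3:0→1
  Δ3: w9:0→1
  Δ4: w7:1→0
  Δ5: w6:0→1
  Δ6: w1:0→1
  Δ7: w4:0→1
  (7Δ to stable)
t=9 Δ0: w3=1 clk=1 w6=1 w4=1 w0=1 w9=1 w1=1 w5=0 w7=0
  Δ1: clk:1→0
  (1Δ to stable)
t=10 Δ0: w3=1 clk=0 w6=1 w4=1 w0=1 w9=1 w1=1 w5=0 w7=0
  Δ1: clk:0→1
  Δ2: w3:1→0
  Δ3: w9:1→0
  Δ4: w7:0→1
  Δ5: w6:1→0
  Δ6: w1:1→0
  Δ7: w4:1→0
  (7Δ to stable)
t=11 Δ0: w3=0 clk=1 w6=0 w4=0 w0=1 w9=0 w1=0 w5=0 w7=1
  Δ1: clk:1→0
  (1Δ to stable)
t=12 Δ0: w3=0 clk=0 w6=0 w4=0 w0=1 w9=0 w1=0 w5=0 w7=1
  Δ1: clk:0→1
  Δ2: w3:0→1
  Δ3: w9:0→1
  Δ4: w7:1→0
  Δ5: w6:0→1
  Δ6: w1:0→1
  Δ7: w4:0→1
  (7Δ to stable)
t=13 Δ0: w3=1 clk=1 w6=1 w4=1 w0=1 w9=1 w1=1 w5=0 w7=0
  Δ1: clk:1→0
  (1Δ to stable)
t=14 Δ0: w3=1 clk=0 w6=1 w4=1 w0=1 w9=1 w1=1 w5=0 w7=0
  Δ1: clk:0→1
  Δ2: w3:1→0
  Δ3: w9:1→0
  Δ4: w7:0→1
  Δ5: w6:1→0
  Δ6: w1:1→0
  Δ7: w4:1→0
  (7Δ to stable)
t=15 Δ0: w3=0 clk=1 w6=0 w4=0 w0=1 w9=0 w1=0 w5=0 w7=1
  Δ1: clk:1→0
  (1Δ to stable)
t=16 Δ0: w3=0 clk=0 w6=0 w4=0 w0=1 w9=0 w1=0 w5=0 w7=1
  Δ1: clk:0→1
  Δ2: w3:0→1
  Δ3: w9:0→1
  Δ4: w7:1→0
  Δ5: w6:0→1
  Δ6: w1:0→1
  Δ7: w4:0→1
  (7Δ to stable)
t=17 Δ0: w3=1 clk=1 w6=1 w4=1 w0=1 w9=1 w1=1 w5=0 w7=0
  Δ1: clk:1→0
  (1Δ to stable)
t=18 Δ0: w3=1 clk=0 w6=1 w4=1 w0=1 w9=1 w1=1 w5=0 w7=0
  Δ1: clk:0→1
  Δ2: w3:1→0
  Δ3: w9:1→0
  Δ4: w7:0→1
  Δ5: w6:1→0
  Δ6: w1:1→0
  Δ7: w4:1→0
  (7Δ to stable)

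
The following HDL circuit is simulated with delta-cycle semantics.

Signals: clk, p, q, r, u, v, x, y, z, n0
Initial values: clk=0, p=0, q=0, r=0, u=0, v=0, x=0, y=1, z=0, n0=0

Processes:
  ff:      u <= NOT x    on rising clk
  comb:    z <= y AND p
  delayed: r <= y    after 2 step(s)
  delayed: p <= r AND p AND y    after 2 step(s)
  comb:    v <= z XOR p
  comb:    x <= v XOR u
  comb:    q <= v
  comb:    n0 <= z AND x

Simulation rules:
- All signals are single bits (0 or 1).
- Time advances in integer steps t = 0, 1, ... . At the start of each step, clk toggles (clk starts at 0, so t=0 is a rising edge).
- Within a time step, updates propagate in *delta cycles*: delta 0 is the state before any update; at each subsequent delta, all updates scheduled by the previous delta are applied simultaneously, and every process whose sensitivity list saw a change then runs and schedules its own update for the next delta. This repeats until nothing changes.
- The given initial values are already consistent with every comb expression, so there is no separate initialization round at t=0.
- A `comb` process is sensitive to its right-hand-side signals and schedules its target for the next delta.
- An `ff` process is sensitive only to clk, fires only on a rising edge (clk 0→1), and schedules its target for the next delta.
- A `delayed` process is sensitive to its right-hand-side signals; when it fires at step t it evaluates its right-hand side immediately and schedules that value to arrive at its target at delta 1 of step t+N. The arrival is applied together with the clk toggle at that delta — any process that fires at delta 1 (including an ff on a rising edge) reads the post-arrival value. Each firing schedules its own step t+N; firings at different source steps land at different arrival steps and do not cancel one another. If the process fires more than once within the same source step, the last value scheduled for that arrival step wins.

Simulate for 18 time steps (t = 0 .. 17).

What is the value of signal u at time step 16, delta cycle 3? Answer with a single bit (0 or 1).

1

t=0 Δ0: x=0 z=0 y=1 q=0 clk=0 n0=0 u=0 p=0 v=0 r=0
  Δ1: clk:0→1
  Δ2: u:0→1
  Δ3: x:0→1
  (3Δ to stable)
t=1 Δ0: x=1 z=0 y=1 q=0 clk=1 n0=0 u=1 p=0 v=0 r=0
  Δ1: clk:1→0
  (1Δ to stable)
t=2 Δ0: x=1 z=0 y=1 q=0 clk=0 n0=0 u=1 p=0 v=0 r=0
  Δ1: clk:0→1
  Δ2: u:1→0
  Δ3: x:1→0
  (3Δ to stable)
t=3 Δ0: x=0 z=0 y=1 q=0 clk=1 n0=0 u=0 p=0 v=0 r=0
  Δ1: clk:1→0
  (1Δ to stable)
t=4 Δ0: x=0 z=0 y=1 q=0 clk=0 n0=0 u=0 p=0 v=0 r=0
  Δ1: clk:0→1
  Δ2: u:0→1
  Δ3: x:0→1
  (3Δ to stable)
t=5 Δ0: x=1 z=0 y=1 q=0 clk=1 n0=0 u=1 p=0 v=0 r=0
  Δ1: clk:1→0
  (1Δ to stable)
t=6 Δ0: x=1 z=0 y=1 q=0 clk=0 n0=0 u=1 p=0 v=0 r=0
  Δ1: clk:0→1
  Δ2: u:1→0
  Δ3: x:1→0
  (3Δ to stable)
t=7 Δ0: x=0 z=0 y=1 q=0 clk=1 n0=0 u=0 p=0 v=0 r=0
  Δ1: clk:1→0
  (1Δ to stable)
t=8 Δ0: x=0 z=0 y=1 q=0 clk=0 n0=0 u=0 p=0 v=0 r=0
  Δ1: clk:0→1
  Δ2: u:0→1
  Δ3: x:0→1
  (3Δ to stable)
t=9 Δ0: x=1 z=0 y=1 q=0 clk=1 n0=0 u=1 p=0 v=0 r=0
  Δ1: clk:1→0
  (1Δ to stable)
t=10 Δ0: x=1 z=0 y=1 q=0 clk=0 n0=0 u=1 p=0 v=0 r=0
  Δ1: clk:0→1
  Δ2: u:1→0
  Δ3: x:1→0
  (3Δ to stable)
t=11 Δ0: x=0 z=0 y=1 q=0 clk=1 n0=0 u=0 p=0 v=0 r=0
  Δ1: clk:1→0
  (1Δ to stable)
t=12 Δ0: x=0 z=0 y=1 q=0 clk=0 n0=0 u=0 p=0 v=0 r=0
  Δ1: clk:0→1
  Δ2: u:0→1
  Δ3: x:0→1
  (3Δ to stable)
t=13 Δ0: x=1 z=0 y=1 q=0 clk=1 n0=0 u=1 p=0 v=0 r=0
  Δ1: clk:1→0
  (1Δ to stable)
t=14 Δ0: x=1 z=0 y=1 q=0 clk=0 n0=0 u=1 p=0 v=0 r=0
  Δ1: clk:0→1
  Δ2: u:1→0
  Δ3: x:1→0
  (3Δ to stable)
t=15 Δ0: x=0 z=0 y=1 q=0 clk=1 n0=0 u=0 p=0 v=0 r=0
  Δ1: clk:1→0
  (1Δ to stable)
t=16 Δ0: x=0 z=0 y=1 q=0 clk=0 n0=0 u=0 p=0 v=0 r=0
  Δ1: clk:0→1
  Δ2: u:0→1
  Δ3: x:0→1
  (3Δ to stable)
t=17 Δ0: x=1 z=0 y=1 q=0 clk=1 n0=0 u=1 p=0 v=0 r=0
  Δ1: clk:1→0
  (1Δ to stable)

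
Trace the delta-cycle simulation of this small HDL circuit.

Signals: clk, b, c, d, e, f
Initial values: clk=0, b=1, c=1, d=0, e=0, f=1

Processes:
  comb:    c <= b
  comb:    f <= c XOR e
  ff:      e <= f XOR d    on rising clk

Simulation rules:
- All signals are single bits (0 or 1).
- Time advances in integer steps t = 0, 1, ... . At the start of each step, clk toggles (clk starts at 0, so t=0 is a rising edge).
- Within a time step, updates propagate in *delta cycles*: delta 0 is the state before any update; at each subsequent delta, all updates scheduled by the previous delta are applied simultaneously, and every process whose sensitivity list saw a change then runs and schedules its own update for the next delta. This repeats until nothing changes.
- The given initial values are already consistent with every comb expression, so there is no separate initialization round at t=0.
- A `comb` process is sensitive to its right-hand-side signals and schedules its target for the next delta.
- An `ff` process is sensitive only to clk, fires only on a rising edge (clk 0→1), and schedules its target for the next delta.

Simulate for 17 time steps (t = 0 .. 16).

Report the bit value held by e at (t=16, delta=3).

1

[bits: e,f,b,d,c,clk]
t=0: Δ0=011010 Δ1=011011 Δ2=111011 Δ3=101011 | 3Δ
t=1: Δ0=101011 Δ1=101010 | 1Δ
t=2: Δ0=101010 Δ1=101011 Δ2=001011 Δ3=011011 | 3Δ
t=3: Δ0=011011 Δ1=011010 | 1Δ
t=4: Δ0=011010 Δ1=011011 Δ2=111011 Δ3=101011 | 3Δ
t=5: Δ0=101011 Δ1=101010 | 1Δ
t=6: Δ0=101010 Δ1=101011 Δ2=001011 Δ3=011011 | 3Δ
t=7: Δ0=011011 Δ1=011010 | 1Δ
t=8: Δ0=011010 Δ1=011011 Δ2=111011 Δ3=101011 | 3Δ
t=9: Δ0=101011 Δ1=101010 | 1Δ
t=10: Δ0=101010 Δ1=101011 Δ2=001011 Δ3=011011 | 3Δ
t=11: Δ0=011011 Δ1=011010 | 1Δ
t=12: Δ0=011010 Δ1=011011 Δ2=111011 Δ3=101011 | 3Δ
t=13: Δ0=101011 Δ1=101010 | 1Δ
t=14: Δ0=101010 Δ1=101011 Δ2=001011 Δ3=011011 | 3Δ
t=15: Δ0=011011 Δ1=011010 | 1Δ
t=16: Δ0=011010 Δ1=011011 Δ2=111011 Δ3=101011 | 3Δ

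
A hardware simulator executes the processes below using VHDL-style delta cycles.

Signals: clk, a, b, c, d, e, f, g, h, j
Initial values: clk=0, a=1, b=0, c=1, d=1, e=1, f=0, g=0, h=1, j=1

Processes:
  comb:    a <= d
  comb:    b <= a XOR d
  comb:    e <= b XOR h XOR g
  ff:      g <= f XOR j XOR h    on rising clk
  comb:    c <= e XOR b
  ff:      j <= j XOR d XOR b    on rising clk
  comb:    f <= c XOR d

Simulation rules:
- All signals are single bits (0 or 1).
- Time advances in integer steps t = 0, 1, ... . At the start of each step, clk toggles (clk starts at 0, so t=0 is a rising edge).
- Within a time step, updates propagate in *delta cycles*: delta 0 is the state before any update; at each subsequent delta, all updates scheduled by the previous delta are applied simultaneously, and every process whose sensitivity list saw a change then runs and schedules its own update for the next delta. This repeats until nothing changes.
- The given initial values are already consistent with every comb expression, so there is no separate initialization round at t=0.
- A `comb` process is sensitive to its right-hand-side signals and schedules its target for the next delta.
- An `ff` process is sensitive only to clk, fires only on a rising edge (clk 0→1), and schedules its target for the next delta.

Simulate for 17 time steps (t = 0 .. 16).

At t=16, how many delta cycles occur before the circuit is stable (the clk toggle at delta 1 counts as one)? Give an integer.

2

[bits: d,clk,c,g,h,j,b,a,e,f]
t=0: Δ0=1010110110 Δ1=1110110110 Δ2=1110100110 | 2Δ
t=1: Δ0=1110100110 Δ1=1010100110 | 1Δ
t=2: Δ0=1010100110 Δ1=1110100110 Δ2=1111110110 Δ3=1111110100 Δ4=1101110100 Δ5=1101110101 | 5Δ
t=3: Δ0=1101110101 Δ1=1001110101 | 1Δ
t=4: Δ0=1001110101 Δ1=1101110101 Δ2=1101100101 | 2Δ
t=5: Δ0=1101100101 Δ1=1001100101 | 1Δ
t=6: Δ0=1001100101 Δ1=1101100101 Δ2=1100110101 Δ3=1100110111 Δ4=1110110111 Δ5=1110110110 | 5Δ
t=7: Δ0=1110110110 Δ1=1010110110 | 1Δ
t=8: Δ0=1010110110 Δ1=1110110110 Δ2=1110100110 | 2Δ
t=9: Δ0=1110100110 Δ1=1010100110 | 1Δ
t=10: Δ0=1010100110 Δ1=1110100110 Δ2=1111110110 Δ3=1111110100 Δ4=1101110100 Δ5=1101110101 | 5Δ
t=11: Δ0=1101110101 Δ1=1001110101 | 1Δ
t=12: Δ0=1001110101 Δ1=1101110101 Δ2=1101100101 | 2Δ
t=13: Δ0=1101100101 Δ1=1001100101 | 1Δ
t=14: Δ0=1001100101 Δ1=1101100101 Δ2=1100110101 Δ3=1100110111 Δ4=1110110111 Δ5=1110110110 | 5Δ
t=15: Δ0=1110110110 Δ1=1010110110 | 1Δ
t=16: Δ0=1010110110 Δ1=1110110110 Δ2=1110100110 | 2Δ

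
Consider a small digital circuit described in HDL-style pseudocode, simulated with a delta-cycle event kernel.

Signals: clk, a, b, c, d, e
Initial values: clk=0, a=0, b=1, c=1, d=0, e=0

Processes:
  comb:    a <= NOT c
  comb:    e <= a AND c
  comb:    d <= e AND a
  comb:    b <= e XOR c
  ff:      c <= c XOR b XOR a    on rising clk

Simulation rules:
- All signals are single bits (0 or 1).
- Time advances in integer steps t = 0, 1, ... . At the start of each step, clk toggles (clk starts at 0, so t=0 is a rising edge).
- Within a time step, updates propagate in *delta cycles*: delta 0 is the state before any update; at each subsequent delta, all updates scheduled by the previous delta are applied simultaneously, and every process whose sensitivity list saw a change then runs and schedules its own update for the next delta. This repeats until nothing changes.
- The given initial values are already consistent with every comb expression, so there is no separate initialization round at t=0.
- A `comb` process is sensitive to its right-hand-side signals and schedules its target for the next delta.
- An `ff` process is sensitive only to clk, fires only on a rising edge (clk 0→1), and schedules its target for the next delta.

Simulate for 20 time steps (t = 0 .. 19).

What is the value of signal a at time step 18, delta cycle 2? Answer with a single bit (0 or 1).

1

t0.Δ0 c=1 clk=0 d=0 a=0 e=0 b=1
t0.Δ1 c=1 clk=1 d=0 a=0 e=0 b=1
t0.Δ2 c=0 clk=1 d=0 a=0 e=0 b=1
t0.Δ3 c=0 clk=1 d=0 a=1 e=0 b=0
t1.Δ0 c=0 clk=1 d=0 a=1 e=0 b=0
t1.Δ1 c=0 clk=0 d=0 a=1 e=0 b=0
t2.Δ0 c=0 clk=0 d=0 a=1 e=0 b=0
t2.Δ1 c=0 clk=1 d=0 a=1 e=0 b=0
t2.Δ2 c=1 clk=1 d=0 a=1 e=0 b=0
t2.Δ3 c=1 clk=1 d=0 a=0 e=1 b=1
t2.Δ4 c=1 clk=1 d=0 a=0 e=0 b=0
t2.Δ5 c=1 clk=1 d=0 a=0 e=0 b=1
t3.Δ0 c=1 clk=1 d=0 a=0 e=0 b=1
t3.Δ1 c=1 clk=0 d=0 a=0 e=0 b=1
t4.Δ0 c=1 clk=0 d=0 a=0 e=0 b=1
t4.Δ1 c=1 clk=1 d=0 a=0 e=0 b=1
t4.Δ2 c=0 clk=1 d=0 a=0 e=0 b=1
t4.Δ3 c=0 clk=1 d=0 a=1 e=0 b=0
t5.Δ0 c=0 clk=1 d=0 a=1 e=0 b=0
t5.Δ1 c=0 clk=0 d=0 a=1 e=0 b=0
t6.Δ0 c=0 clk=0 d=0 a=1 e=0 b=0
t6.Δ1 c=0 clk=1 d=0 a=1 e=0 b=0
t6.Δ2 c=1 clk=1 d=0 a=1 e=0 b=0
t6.Δ3 c=1 clk=1 d=0 a=0 e=1 b=1
t6.Δ4 c=1 clk=1 d=0 a=0 e=0 b=0
t6.Δ5 c=1 clk=1 d=0 a=0 e=0 b=1
t7.Δ0 c=1 clk=1 d=0 a=0 e=0 b=1
t7.Δ1 c=1 clk=0 d=0 a=0 e=0 b=1
t8.Δ0 c=1 clk=0 d=0 a=0 e=0 b=1
t8.Δ1 c=1 clk=1 d=0 a=0 e=0 b=1
t8.Δ2 c=0 clk=1 d=0 a=0 e=0 b=1
t8.Δ3 c=0 clk=1 d=0 a=1 e=0 b=0
t9.Δ0 c=0 clk=1 d=0 a=1 e=0 b=0
t9.Δ1 c=0 clk=0 d=0 a=1 e=0 b=0
t10.Δ0 c=0 clk=0 d=0 a=1 e=0 b=0
t10.Δ1 c=0 clk=1 d=0 a=1 e=0 b=0
t10.Δ2 c=1 clk=1 d=0 a=1 e=0 b=0
t10.Δ3 c=1 clk=1 d=0 a=0 e=1 b=1
t10.Δ4 c=1 clk=1 d=0 a=0 e=0 b=0
t10.Δ5 c=1 clk=1 d=0 a=0 e=0 b=1
t11.Δ0 c=1 clk=1 d=0 a=0 e=0 b=1
t11.Δ1 c=1 clk=0 d=0 a=0 e=0 b=1
t12.Δ0 c=1 clk=0 d=0 a=0 e=0 b=1
t12.Δ1 c=1 clk=1 d=0 a=0 e=0 b=1
t12.Δ2 c=0 clk=1 d=0 a=0 e=0 b=1
t12.Δ3 c=0 clk=1 d=0 a=1 e=0 b=0
t13.Δ0 c=0 clk=1 d=0 a=1 e=0 b=0
t13.Δ1 c=0 clk=0 d=0 a=1 e=0 b=0
t14.Δ0 c=0 clk=0 d=0 a=1 e=0 b=0
t14.Δ1 c=0 clk=1 d=0 a=1 e=0 b=0
t14.Δ2 c=1 clk=1 d=0 a=1 e=0 b=0
t14.Δ3 c=1 clk=1 d=0 a=0 e=1 b=1
t14.Δ4 c=1 clk=1 d=0 a=0 e=0 b=0
t14.Δ5 c=1 clk=1 d=0 a=0 e=0 b=1
t15.Δ0 c=1 clk=1 d=0 a=0 e=0 b=1
t15.Δ1 c=1 clk=0 d=0 a=0 e=0 b=1
t16.Δ0 c=1 clk=0 d=0 a=0 e=0 b=1
t16.Δ1 c=1 clk=1 d=0 a=0 e=0 b=1
t16.Δ2 c=0 clk=1 d=0 a=0 e=0 b=1
t16.Δ3 c=0 clk=1 d=0 a=1 e=0 b=0
t17.Δ0 c=0 clk=1 d=0 a=1 e=0 b=0
t17.Δ1 c=0 clk=0 d=0 a=1 e=0 b=0
t18.Δ0 c=0 clk=0 d=0 a=1 e=0 b=0
t18.Δ1 c=0 clk=1 d=0 a=1 e=0 b=0
t18.Δ2 c=1 clk=1 d=0 a=1 e=0 b=0
t18.Δ3 c=1 clk=1 d=0 a=0 e=1 b=1
t18.Δ4 c=1 clk=1 d=0 a=0 e=0 b=0
t18.Δ5 c=1 clk=1 d=0 a=0 e=0 b=1
t19.Δ0 c=1 clk=1 d=0 a=0 e=0 b=1
t19.Δ1 c=1 clk=0 d=0 a=0 e=0 b=1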